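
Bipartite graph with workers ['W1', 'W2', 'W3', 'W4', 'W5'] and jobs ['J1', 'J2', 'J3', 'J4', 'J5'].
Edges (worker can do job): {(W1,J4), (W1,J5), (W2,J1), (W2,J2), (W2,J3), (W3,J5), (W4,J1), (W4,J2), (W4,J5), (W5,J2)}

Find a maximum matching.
Matching: {(W1,J4), (W2,J3), (W3,J5), (W4,J1), (W5,J2)}

Maximum matching (size 5):
  W1 → J4
  W2 → J3
  W3 → J5
  W4 → J1
  W5 → J2

Each worker is assigned to at most one job, and each job to at most one worker.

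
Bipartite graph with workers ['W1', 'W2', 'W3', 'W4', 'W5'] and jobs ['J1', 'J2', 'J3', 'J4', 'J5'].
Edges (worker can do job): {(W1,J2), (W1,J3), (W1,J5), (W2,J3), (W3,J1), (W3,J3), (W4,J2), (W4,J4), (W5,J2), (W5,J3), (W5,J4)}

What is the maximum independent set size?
Maximum independent set = 5

By König's theorem:
- Min vertex cover = Max matching = 5
- Max independent set = Total vertices - Min vertex cover
- Max independent set = 10 - 5 = 5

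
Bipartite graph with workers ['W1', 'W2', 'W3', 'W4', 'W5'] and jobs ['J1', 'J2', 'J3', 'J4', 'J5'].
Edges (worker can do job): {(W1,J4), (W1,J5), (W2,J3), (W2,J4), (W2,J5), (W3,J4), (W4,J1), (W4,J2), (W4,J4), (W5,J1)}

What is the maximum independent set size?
Maximum independent set = 5

By König's theorem:
- Min vertex cover = Max matching = 5
- Max independent set = Total vertices - Min vertex cover
- Max independent set = 10 - 5 = 5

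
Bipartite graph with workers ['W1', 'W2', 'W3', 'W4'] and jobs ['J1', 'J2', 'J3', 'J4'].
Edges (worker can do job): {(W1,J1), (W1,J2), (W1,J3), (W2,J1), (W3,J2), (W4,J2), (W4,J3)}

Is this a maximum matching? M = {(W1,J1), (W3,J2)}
No, size 2 is not maximum

Proposed matching has size 2.
Maximum matching size for this graph: 3.

This is NOT maximum - can be improved to size 3.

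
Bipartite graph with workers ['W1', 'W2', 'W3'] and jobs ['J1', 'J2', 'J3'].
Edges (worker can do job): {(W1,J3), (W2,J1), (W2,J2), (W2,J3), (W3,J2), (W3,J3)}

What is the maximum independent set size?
Maximum independent set = 3

By König's theorem:
- Min vertex cover = Max matching = 3
- Max independent set = Total vertices - Min vertex cover
- Max independent set = 6 - 3 = 3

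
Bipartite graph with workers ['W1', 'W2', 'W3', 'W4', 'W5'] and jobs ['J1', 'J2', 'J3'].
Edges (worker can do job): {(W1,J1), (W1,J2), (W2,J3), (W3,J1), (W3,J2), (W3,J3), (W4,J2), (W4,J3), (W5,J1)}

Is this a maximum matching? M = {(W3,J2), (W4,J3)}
No, size 2 is not maximum

Proposed matching has size 2.
Maximum matching size for this graph: 3.

This is NOT maximum - can be improved to size 3.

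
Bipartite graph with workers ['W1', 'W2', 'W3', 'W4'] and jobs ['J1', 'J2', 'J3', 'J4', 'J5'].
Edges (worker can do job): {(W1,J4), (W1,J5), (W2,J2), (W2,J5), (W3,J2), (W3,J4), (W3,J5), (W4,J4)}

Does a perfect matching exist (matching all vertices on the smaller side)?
No, maximum matching has size 3 < 4

Maximum matching has size 3, need 4 for perfect matching.
Unmatched workers: ['W2']
Unmatched jobs: ['J3', 'J1']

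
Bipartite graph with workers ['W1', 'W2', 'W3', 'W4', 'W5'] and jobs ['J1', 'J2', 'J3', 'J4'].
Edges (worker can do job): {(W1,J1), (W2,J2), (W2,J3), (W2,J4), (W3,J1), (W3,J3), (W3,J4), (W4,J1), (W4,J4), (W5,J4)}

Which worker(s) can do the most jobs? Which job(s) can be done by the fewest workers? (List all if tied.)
Most versatile: W2, W3 (3 jobs); Least covered: J2 (1 workers)

Worker degrees (jobs they can do): W1:1, W2:3, W3:3, W4:2, W5:1
Job degrees (workers who can do it): J1:3, J2:1, J3:2, J4:4

Maximum worker degree is 3, achieved by: W2, W3
Minimum job degree is 1, achieved by: J2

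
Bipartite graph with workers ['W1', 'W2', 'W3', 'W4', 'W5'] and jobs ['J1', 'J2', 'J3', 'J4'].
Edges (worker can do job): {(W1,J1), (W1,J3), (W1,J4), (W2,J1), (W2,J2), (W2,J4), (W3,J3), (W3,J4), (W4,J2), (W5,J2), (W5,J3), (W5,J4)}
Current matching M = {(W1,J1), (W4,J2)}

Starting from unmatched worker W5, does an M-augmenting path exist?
Yes: W5 → J4

An M-augmenting path alternates non-matching / matching edges, starting and ending at unmatched vertices.
Path: W5 → J4
(J4 is unmatched in M, so the path is augmenting.)
Flipping edges along this path would increase |M| from 2 to 3.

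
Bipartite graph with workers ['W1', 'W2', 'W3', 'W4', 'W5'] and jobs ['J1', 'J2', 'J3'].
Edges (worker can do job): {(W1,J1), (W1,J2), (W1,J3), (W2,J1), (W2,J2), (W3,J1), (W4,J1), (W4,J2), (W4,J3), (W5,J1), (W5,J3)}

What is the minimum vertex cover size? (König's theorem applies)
Minimum vertex cover size = 3

By König's theorem: in bipartite graphs,
min vertex cover = max matching = 3

Maximum matching has size 3, so minimum vertex cover also has size 3.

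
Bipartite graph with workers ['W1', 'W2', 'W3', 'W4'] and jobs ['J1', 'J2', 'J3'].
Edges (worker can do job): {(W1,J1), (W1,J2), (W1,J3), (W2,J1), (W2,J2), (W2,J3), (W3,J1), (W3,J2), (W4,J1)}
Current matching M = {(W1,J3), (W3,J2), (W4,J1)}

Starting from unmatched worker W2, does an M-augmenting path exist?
No augmenting path from W2

Alternating search from W2 reaches jobs: {J1, J2, J3}.
Every reachable job is already matched in M, and following those matched edges back to workers exposes no further unvisited jobs.
No M-augmenting path from W2 exists.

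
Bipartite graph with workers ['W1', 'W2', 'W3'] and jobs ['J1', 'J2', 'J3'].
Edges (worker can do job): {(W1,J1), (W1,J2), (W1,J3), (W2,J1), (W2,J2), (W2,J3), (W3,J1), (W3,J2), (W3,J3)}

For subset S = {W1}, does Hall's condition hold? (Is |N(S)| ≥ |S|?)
Yes: |N(S)| = 3, |S| = 1

Subset S = {W1}
Neighbors N(S) = {J1, J2, J3}

|N(S)| = 3, |S| = 1
Hall's condition: |N(S)| ≥ |S| is satisfied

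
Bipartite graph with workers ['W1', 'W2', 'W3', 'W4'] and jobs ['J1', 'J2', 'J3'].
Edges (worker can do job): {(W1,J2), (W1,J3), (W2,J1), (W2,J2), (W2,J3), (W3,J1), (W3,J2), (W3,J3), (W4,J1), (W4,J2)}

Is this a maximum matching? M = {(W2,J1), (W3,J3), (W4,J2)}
Yes, size 3 is maximum

Proposed matching has size 3.
Maximum matching size for this graph: 3.

This is a maximum matching.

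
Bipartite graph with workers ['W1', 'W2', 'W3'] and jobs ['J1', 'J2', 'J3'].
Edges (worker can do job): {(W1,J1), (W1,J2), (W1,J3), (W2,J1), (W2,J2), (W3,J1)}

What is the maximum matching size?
Maximum matching size = 3

Maximum matching: {(W1,J3), (W2,J2), (W3,J1)}
Size: 3

This assigns 3 workers to 3 distinct jobs.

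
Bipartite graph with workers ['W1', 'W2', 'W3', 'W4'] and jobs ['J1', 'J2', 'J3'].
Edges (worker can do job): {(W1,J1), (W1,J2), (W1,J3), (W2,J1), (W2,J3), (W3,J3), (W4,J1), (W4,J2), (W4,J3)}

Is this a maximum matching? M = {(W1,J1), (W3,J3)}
No, size 2 is not maximum

Proposed matching has size 2.
Maximum matching size for this graph: 3.

This is NOT maximum - can be improved to size 3.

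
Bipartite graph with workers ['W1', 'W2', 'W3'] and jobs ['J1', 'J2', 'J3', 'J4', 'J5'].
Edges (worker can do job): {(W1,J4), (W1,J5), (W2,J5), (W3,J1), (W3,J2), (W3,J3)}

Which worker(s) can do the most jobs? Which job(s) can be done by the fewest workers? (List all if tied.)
Most versatile: W3 (3 jobs); Least covered: J1, J2, J3, J4 (1 workers)

Worker degrees (jobs they can do): W1:2, W2:1, W3:3
Job degrees (workers who can do it): J1:1, J2:1, J3:1, J4:1, J5:2

Maximum worker degree is 3, achieved by: W3
Minimum job degree is 1, achieved by: J1, J2, J3, J4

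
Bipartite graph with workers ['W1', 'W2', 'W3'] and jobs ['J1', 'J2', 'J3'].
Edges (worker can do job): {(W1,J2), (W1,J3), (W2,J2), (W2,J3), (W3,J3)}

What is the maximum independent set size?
Maximum independent set = 4

By König's theorem:
- Min vertex cover = Max matching = 2
- Max independent set = Total vertices - Min vertex cover
- Max independent set = 6 - 2 = 4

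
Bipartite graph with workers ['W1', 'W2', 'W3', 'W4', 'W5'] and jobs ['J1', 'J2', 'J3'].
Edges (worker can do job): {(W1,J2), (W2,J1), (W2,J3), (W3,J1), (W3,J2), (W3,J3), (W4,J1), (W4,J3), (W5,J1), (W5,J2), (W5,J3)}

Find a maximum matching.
Matching: {(W3,J1), (W4,J3), (W5,J2)}

Maximum matching (size 3):
  W3 → J1
  W4 → J3
  W5 → J2

Each worker is assigned to at most one job, and each job to at most one worker.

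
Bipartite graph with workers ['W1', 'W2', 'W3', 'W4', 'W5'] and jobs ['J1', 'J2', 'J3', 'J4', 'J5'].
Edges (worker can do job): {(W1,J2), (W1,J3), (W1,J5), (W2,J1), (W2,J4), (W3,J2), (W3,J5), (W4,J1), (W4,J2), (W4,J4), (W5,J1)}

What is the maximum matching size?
Maximum matching size = 5

Maximum matching: {(W1,J3), (W2,J4), (W3,J5), (W4,J2), (W5,J1)}
Size: 5

This assigns 5 workers to 5 distinct jobs.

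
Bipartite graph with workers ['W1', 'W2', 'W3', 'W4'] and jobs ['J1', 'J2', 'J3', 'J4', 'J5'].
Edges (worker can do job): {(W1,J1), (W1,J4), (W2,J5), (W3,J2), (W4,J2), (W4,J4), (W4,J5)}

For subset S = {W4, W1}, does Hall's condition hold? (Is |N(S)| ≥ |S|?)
Yes: |N(S)| = 4, |S| = 2

Subset S = {W4, W1}
Neighbors N(S) = {J1, J2, J4, J5}

|N(S)| = 4, |S| = 2
Hall's condition: |N(S)| ≥ |S| is satisfied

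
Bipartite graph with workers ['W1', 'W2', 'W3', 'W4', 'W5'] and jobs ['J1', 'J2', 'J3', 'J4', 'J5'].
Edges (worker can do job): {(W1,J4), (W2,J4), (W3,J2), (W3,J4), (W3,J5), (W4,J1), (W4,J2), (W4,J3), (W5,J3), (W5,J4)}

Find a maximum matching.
Matching: {(W1,J4), (W3,J5), (W4,J2), (W5,J3)}

Maximum matching (size 4):
  W1 → J4
  W3 → J5
  W4 → J2
  W5 → J3

Each worker is assigned to at most one job, and each job to at most one worker.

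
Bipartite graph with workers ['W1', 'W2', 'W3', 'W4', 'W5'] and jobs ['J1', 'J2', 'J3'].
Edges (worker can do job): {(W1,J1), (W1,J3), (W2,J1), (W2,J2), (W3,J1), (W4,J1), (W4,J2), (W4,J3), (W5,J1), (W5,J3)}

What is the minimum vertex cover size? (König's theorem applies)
Minimum vertex cover size = 3

By König's theorem: in bipartite graphs,
min vertex cover = max matching = 3

Maximum matching has size 3, so minimum vertex cover also has size 3.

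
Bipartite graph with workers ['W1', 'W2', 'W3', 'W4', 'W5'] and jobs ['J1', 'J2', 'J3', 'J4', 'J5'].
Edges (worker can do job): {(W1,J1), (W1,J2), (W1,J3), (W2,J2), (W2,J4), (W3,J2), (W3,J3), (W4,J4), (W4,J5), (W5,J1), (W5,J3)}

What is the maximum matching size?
Maximum matching size = 5

Maximum matching: {(W1,J3), (W2,J4), (W3,J2), (W4,J5), (W5,J1)}
Size: 5

This assigns 5 workers to 5 distinct jobs.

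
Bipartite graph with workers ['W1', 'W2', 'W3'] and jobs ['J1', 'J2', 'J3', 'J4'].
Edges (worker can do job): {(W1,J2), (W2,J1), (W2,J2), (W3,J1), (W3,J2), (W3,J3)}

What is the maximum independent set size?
Maximum independent set = 4

By König's theorem:
- Min vertex cover = Max matching = 3
- Max independent set = Total vertices - Min vertex cover
- Max independent set = 7 - 3 = 4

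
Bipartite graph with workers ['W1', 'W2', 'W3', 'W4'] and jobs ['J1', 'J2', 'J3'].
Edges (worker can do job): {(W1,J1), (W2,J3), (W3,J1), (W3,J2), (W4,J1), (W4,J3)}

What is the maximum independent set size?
Maximum independent set = 4

By König's theorem:
- Min vertex cover = Max matching = 3
- Max independent set = Total vertices - Min vertex cover
- Max independent set = 7 - 3 = 4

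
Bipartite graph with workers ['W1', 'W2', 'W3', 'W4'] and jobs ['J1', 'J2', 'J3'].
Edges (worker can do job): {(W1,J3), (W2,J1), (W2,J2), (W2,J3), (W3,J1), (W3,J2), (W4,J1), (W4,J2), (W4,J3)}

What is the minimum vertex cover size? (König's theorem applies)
Minimum vertex cover size = 3

By König's theorem: in bipartite graphs,
min vertex cover = max matching = 3

Maximum matching has size 3, so minimum vertex cover also has size 3.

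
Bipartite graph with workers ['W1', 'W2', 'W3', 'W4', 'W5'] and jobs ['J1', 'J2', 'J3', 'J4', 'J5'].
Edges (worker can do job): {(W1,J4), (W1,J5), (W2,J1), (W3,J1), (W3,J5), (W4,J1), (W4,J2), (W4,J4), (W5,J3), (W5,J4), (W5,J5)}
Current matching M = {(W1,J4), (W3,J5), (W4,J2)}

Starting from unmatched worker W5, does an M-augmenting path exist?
Yes: W5 → J5 → W3 → J1

An M-augmenting path alternates non-matching / matching edges, starting and ending at unmatched vertices.
Path: W5 → J5 → W3 → J1
(J1 is unmatched in M, so the path is augmenting.)
Flipping edges along this path would increase |M| from 3 to 4.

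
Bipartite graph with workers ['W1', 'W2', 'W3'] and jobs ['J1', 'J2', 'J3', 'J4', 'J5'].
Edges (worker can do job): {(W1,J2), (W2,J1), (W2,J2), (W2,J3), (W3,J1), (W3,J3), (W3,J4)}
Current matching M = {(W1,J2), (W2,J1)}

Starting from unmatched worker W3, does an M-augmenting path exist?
Yes: W3 → J3

An M-augmenting path alternates non-matching / matching edges, starting and ending at unmatched vertices.
Path: W3 → J3
(J3 is unmatched in M, so the path is augmenting.)
Flipping edges along this path would increase |M| from 2 to 3.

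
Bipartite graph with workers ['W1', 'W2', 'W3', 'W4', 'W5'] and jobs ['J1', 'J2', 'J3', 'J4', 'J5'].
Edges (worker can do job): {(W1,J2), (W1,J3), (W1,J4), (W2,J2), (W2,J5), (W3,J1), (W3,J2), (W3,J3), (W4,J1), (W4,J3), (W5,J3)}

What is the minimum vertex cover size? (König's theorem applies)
Minimum vertex cover size = 5

By König's theorem: in bipartite graphs,
min vertex cover = max matching = 5

Maximum matching has size 5, so minimum vertex cover also has size 5.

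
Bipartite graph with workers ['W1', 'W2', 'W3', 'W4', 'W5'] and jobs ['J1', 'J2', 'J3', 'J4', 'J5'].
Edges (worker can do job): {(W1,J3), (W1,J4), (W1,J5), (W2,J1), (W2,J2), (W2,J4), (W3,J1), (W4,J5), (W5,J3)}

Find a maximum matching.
Matching: {(W1,J4), (W2,J2), (W3,J1), (W4,J5), (W5,J3)}

Maximum matching (size 5):
  W1 → J4
  W2 → J2
  W3 → J1
  W4 → J5
  W5 → J3

Each worker is assigned to at most one job, and each job to at most one worker.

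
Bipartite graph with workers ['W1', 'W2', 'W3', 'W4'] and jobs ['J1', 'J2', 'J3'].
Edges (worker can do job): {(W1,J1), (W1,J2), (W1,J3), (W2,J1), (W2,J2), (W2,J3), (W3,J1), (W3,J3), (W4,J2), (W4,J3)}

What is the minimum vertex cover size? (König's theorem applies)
Minimum vertex cover size = 3

By König's theorem: in bipartite graphs,
min vertex cover = max matching = 3

Maximum matching has size 3, so minimum vertex cover also has size 3.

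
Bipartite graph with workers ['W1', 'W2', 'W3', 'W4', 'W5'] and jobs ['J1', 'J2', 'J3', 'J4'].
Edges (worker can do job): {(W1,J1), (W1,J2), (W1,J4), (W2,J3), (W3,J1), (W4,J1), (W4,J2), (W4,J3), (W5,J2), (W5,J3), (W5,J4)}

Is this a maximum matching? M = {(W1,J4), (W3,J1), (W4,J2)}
No, size 3 is not maximum

Proposed matching has size 3.
Maximum matching size for this graph: 4.

This is NOT maximum - can be improved to size 4.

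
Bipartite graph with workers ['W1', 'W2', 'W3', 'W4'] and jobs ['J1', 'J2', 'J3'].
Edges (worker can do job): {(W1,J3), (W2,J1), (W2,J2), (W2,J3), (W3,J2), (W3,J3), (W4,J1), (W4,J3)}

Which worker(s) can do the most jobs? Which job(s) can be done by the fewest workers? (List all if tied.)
Most versatile: W2 (3 jobs); Least covered: J1, J2 (2 workers)

Worker degrees (jobs they can do): W1:1, W2:3, W3:2, W4:2
Job degrees (workers who can do it): J1:2, J2:2, J3:4

Maximum worker degree is 3, achieved by: W2
Minimum job degree is 2, achieved by: J1, J2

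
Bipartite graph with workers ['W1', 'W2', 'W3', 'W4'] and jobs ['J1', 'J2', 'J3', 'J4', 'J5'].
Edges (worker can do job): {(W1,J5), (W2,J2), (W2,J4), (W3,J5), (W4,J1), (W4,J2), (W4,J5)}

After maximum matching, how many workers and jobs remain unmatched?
Unmatched: 1 workers, 2 jobs

Maximum matching size: 3
Workers: 4 total, 3 matched, 1 unmatched
Jobs: 5 total, 3 matched, 2 unmatched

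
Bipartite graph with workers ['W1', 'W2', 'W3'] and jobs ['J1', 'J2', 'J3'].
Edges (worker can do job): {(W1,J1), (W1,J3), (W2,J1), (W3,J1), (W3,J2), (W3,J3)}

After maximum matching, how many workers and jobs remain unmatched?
Unmatched: 0 workers, 0 jobs

Maximum matching size: 3
Workers: 3 total, 3 matched, 0 unmatched
Jobs: 3 total, 3 matched, 0 unmatched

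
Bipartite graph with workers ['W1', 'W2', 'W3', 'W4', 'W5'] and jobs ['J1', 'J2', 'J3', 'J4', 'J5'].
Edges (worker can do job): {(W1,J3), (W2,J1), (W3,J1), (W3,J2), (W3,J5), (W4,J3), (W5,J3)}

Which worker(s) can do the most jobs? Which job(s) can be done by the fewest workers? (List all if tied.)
Most versatile: W3 (3 jobs); Least covered: J4 (0 workers)

Worker degrees (jobs they can do): W1:1, W2:1, W3:3, W4:1, W5:1
Job degrees (workers who can do it): J1:2, J2:1, J3:3, J4:0, J5:1

Maximum worker degree is 3, achieved by: W3
Minimum job degree is 0, achieved by: J4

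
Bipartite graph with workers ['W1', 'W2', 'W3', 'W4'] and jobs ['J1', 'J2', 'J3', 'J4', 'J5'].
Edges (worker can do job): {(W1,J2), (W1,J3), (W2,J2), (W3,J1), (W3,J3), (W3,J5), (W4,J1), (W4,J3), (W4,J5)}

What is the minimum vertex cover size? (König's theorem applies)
Minimum vertex cover size = 4

By König's theorem: in bipartite graphs,
min vertex cover = max matching = 4

Maximum matching has size 4, so minimum vertex cover also has size 4.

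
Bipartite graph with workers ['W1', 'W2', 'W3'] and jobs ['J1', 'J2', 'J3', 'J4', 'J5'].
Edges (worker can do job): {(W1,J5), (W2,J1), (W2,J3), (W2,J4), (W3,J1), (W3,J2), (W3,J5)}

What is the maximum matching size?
Maximum matching size = 3

Maximum matching: {(W1,J5), (W2,J3), (W3,J1)}
Size: 3

This assigns 3 workers to 3 distinct jobs.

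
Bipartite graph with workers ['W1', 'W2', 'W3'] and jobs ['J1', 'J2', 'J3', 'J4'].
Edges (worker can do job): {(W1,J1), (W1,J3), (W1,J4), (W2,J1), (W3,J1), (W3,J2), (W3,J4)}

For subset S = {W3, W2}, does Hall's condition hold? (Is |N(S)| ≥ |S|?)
Yes: |N(S)| = 3, |S| = 2

Subset S = {W3, W2}
Neighbors N(S) = {J1, J2, J4}

|N(S)| = 3, |S| = 2
Hall's condition: |N(S)| ≥ |S| is satisfied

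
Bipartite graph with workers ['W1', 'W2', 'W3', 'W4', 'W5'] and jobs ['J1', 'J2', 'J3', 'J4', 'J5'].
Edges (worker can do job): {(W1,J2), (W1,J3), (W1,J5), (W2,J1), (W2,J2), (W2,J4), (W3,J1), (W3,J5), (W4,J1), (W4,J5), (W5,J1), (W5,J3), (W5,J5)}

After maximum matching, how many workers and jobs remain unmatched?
Unmatched: 0 workers, 0 jobs

Maximum matching size: 5
Workers: 5 total, 5 matched, 0 unmatched
Jobs: 5 total, 5 matched, 0 unmatched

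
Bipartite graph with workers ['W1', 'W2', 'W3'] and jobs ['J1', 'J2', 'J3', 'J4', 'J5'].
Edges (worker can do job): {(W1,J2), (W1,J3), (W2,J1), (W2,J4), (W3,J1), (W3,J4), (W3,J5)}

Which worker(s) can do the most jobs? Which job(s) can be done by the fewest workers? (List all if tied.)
Most versatile: W3 (3 jobs); Least covered: J2, J3, J5 (1 workers)

Worker degrees (jobs they can do): W1:2, W2:2, W3:3
Job degrees (workers who can do it): J1:2, J2:1, J3:1, J4:2, J5:1

Maximum worker degree is 3, achieved by: W3
Minimum job degree is 1, achieved by: J2, J3, J5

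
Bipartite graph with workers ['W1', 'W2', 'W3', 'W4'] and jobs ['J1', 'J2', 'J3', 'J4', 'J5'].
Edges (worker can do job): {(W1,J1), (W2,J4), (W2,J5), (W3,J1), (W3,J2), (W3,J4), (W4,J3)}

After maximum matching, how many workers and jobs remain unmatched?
Unmatched: 0 workers, 1 jobs

Maximum matching size: 4
Workers: 4 total, 4 matched, 0 unmatched
Jobs: 5 total, 4 matched, 1 unmatched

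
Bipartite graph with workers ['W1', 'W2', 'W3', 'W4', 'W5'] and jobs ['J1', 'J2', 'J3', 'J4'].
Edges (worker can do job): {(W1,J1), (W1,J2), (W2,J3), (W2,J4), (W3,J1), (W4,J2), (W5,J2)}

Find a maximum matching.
Matching: {(W2,J4), (W3,J1), (W5,J2)}

Maximum matching (size 3):
  W2 → J4
  W3 → J1
  W5 → J2

Each worker is assigned to at most one job, and each job to at most one worker.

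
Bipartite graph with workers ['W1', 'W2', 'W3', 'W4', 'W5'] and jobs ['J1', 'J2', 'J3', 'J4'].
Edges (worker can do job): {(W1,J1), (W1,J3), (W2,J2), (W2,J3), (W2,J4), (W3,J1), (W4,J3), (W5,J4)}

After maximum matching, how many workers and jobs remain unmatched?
Unmatched: 1 workers, 0 jobs

Maximum matching size: 4
Workers: 5 total, 4 matched, 1 unmatched
Jobs: 4 total, 4 matched, 0 unmatched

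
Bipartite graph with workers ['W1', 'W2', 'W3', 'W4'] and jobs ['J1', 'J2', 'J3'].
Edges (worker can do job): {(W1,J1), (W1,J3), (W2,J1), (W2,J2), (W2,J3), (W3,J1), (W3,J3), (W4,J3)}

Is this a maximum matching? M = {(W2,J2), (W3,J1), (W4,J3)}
Yes, size 3 is maximum

Proposed matching has size 3.
Maximum matching size for this graph: 3.

This is a maximum matching.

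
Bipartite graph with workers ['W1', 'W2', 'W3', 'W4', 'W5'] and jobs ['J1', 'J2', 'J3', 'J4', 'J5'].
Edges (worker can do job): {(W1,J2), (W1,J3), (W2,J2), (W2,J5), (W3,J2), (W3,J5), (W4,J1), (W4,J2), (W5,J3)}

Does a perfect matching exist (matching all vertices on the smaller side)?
No, maximum matching has size 4 < 5

Maximum matching has size 4, need 5 for perfect matching.
Unmatched workers: ['W2']
Unmatched jobs: ['J4']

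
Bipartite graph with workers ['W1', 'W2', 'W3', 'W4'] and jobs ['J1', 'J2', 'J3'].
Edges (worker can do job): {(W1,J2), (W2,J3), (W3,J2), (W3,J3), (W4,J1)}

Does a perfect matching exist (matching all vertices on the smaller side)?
Yes, perfect matching exists (size 3)

Perfect matching: {(W1,J2), (W3,J3), (W4,J1)}
All 3 vertices on the smaller side are matched.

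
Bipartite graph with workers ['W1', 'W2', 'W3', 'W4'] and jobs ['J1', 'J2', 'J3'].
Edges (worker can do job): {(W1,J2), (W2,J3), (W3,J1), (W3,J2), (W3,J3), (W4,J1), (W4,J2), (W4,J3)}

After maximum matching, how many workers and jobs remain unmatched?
Unmatched: 1 workers, 0 jobs

Maximum matching size: 3
Workers: 4 total, 3 matched, 1 unmatched
Jobs: 3 total, 3 matched, 0 unmatched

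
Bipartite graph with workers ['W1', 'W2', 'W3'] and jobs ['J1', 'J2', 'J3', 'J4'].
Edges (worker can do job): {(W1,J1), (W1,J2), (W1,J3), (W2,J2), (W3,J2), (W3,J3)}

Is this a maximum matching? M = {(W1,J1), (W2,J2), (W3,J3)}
Yes, size 3 is maximum

Proposed matching has size 3.
Maximum matching size for this graph: 3.

This is a maximum matching.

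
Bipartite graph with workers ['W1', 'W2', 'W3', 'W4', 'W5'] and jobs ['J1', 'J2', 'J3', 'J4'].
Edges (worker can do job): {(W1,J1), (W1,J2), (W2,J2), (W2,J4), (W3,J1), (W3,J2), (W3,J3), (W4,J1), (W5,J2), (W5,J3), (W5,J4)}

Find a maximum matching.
Matching: {(W2,J4), (W3,J3), (W4,J1), (W5,J2)}

Maximum matching (size 4):
  W2 → J4
  W3 → J3
  W4 → J1
  W5 → J2

Each worker is assigned to at most one job, and each job to at most one worker.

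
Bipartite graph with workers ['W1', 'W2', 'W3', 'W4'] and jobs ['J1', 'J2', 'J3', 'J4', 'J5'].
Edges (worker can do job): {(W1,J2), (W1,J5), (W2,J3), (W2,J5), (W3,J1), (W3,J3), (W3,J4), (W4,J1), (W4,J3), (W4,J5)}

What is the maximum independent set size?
Maximum independent set = 5

By König's theorem:
- Min vertex cover = Max matching = 4
- Max independent set = Total vertices - Min vertex cover
- Max independent set = 9 - 4 = 5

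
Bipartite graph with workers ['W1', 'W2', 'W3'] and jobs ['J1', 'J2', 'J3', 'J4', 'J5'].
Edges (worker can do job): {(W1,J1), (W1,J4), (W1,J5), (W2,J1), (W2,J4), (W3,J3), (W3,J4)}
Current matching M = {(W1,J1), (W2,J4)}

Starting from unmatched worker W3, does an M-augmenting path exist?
Yes: W3 → J4 → W2 → J1 → W1 → J5

An M-augmenting path alternates non-matching / matching edges, starting and ending at unmatched vertices.
Path: W3 → J4 → W2 → J1 → W1 → J5
(J5 is unmatched in M, so the path is augmenting.)
Flipping edges along this path would increase |M| from 2 to 3.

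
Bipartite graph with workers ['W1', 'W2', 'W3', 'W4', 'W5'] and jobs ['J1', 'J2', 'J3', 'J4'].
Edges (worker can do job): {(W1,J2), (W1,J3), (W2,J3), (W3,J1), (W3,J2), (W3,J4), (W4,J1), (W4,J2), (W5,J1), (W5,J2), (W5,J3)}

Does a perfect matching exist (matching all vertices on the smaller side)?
Yes, perfect matching exists (size 4)

Perfect matching: {(W1,J3), (W3,J4), (W4,J2), (W5,J1)}
All 4 vertices on the smaller side are matched.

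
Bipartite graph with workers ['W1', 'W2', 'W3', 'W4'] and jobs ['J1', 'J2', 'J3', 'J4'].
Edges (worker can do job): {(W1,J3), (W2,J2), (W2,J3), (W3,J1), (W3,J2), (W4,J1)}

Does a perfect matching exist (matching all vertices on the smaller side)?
No, maximum matching has size 3 < 4

Maximum matching has size 3, need 4 for perfect matching.
Unmatched workers: ['W2']
Unmatched jobs: ['J4']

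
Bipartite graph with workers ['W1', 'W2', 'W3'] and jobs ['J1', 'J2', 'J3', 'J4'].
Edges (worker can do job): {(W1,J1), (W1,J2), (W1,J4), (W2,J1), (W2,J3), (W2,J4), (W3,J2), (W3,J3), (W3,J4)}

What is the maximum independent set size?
Maximum independent set = 4

By König's theorem:
- Min vertex cover = Max matching = 3
- Max independent set = Total vertices - Min vertex cover
- Max independent set = 7 - 3 = 4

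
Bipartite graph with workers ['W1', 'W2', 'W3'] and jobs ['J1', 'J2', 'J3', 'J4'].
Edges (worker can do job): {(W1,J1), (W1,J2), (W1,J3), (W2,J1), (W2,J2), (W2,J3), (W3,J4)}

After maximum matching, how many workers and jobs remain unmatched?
Unmatched: 0 workers, 1 jobs

Maximum matching size: 3
Workers: 3 total, 3 matched, 0 unmatched
Jobs: 4 total, 3 matched, 1 unmatched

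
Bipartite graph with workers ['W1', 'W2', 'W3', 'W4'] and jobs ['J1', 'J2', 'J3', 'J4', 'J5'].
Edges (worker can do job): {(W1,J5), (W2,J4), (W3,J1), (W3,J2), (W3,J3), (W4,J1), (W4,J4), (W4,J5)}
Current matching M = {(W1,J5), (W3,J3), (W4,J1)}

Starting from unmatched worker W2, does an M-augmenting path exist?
Yes: W2 → J4

An M-augmenting path alternates non-matching / matching edges, starting and ending at unmatched vertices.
Path: W2 → J4
(J4 is unmatched in M, so the path is augmenting.)
Flipping edges along this path would increase |M| from 3 to 4.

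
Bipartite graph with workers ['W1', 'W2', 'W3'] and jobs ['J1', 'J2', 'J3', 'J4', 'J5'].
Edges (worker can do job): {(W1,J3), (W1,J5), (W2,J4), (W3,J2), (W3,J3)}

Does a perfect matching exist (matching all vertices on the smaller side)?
Yes, perfect matching exists (size 3)

Perfect matching: {(W1,J5), (W2,J4), (W3,J2)}
All 3 vertices on the smaller side are matched.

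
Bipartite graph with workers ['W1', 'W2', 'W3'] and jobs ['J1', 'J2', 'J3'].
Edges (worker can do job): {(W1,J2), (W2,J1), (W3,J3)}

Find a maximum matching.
Matching: {(W1,J2), (W2,J1), (W3,J3)}

Maximum matching (size 3):
  W1 → J2
  W2 → J1
  W3 → J3

Each worker is assigned to at most one job, and each job to at most one worker.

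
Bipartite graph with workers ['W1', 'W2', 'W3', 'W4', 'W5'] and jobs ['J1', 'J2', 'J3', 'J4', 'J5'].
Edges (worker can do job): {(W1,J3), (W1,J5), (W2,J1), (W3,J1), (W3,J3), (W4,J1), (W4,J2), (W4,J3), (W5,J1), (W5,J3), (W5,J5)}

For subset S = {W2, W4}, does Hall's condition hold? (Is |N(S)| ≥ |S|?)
Yes: |N(S)| = 3, |S| = 2

Subset S = {W2, W4}
Neighbors N(S) = {J1, J2, J3}

|N(S)| = 3, |S| = 2
Hall's condition: |N(S)| ≥ |S| is satisfied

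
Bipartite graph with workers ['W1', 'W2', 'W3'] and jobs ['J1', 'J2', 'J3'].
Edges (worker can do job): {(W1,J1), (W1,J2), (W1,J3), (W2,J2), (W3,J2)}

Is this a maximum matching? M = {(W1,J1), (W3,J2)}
Yes, size 2 is maximum

Proposed matching has size 2.
Maximum matching size for this graph: 2.

This is a maximum matching.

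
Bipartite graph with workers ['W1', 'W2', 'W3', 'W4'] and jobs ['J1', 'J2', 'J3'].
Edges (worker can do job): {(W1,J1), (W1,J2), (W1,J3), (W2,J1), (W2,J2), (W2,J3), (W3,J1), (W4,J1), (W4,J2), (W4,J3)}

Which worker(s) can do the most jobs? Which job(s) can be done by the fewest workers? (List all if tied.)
Most versatile: W1, W2, W4 (3 jobs); Least covered: J2, J3 (3 workers)

Worker degrees (jobs they can do): W1:3, W2:3, W3:1, W4:3
Job degrees (workers who can do it): J1:4, J2:3, J3:3

Maximum worker degree is 3, achieved by: W1, W2, W4
Minimum job degree is 3, achieved by: J2, J3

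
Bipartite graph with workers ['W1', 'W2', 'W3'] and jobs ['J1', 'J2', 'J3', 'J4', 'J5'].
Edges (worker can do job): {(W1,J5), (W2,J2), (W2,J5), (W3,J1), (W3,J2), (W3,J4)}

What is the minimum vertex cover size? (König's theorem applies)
Minimum vertex cover size = 3

By König's theorem: in bipartite graphs,
min vertex cover = max matching = 3

Maximum matching has size 3, so minimum vertex cover also has size 3.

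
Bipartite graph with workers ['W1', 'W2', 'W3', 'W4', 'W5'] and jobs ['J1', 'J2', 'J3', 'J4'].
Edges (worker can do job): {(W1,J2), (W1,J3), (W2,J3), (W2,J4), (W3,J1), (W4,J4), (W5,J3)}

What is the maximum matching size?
Maximum matching size = 4

Maximum matching: {(W1,J2), (W3,J1), (W4,J4), (W5,J3)}
Size: 4

This assigns 4 workers to 4 distinct jobs.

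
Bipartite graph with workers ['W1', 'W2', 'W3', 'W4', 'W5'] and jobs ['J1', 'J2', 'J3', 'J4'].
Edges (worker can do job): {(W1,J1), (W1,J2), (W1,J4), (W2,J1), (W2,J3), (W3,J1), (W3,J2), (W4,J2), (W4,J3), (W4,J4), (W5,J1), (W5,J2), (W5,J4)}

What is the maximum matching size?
Maximum matching size = 4

Maximum matching: {(W1,J4), (W3,J2), (W4,J3), (W5,J1)}
Size: 4

This assigns 4 workers to 4 distinct jobs.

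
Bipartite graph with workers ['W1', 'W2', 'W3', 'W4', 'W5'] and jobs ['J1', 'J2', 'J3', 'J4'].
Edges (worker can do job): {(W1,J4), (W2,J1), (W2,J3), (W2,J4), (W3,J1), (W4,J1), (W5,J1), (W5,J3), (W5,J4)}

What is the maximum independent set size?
Maximum independent set = 6

By König's theorem:
- Min vertex cover = Max matching = 3
- Max independent set = Total vertices - Min vertex cover
- Max independent set = 9 - 3 = 6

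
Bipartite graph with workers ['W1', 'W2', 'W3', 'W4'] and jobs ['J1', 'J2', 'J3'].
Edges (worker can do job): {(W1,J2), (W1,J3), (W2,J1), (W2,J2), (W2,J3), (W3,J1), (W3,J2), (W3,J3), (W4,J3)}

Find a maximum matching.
Matching: {(W1,J2), (W3,J1), (W4,J3)}

Maximum matching (size 3):
  W1 → J2
  W3 → J1
  W4 → J3

Each worker is assigned to at most one job, and each job to at most one worker.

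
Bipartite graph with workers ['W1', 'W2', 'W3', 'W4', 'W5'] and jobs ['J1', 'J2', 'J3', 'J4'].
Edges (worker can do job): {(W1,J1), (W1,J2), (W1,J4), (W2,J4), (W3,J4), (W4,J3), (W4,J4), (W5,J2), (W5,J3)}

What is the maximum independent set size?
Maximum independent set = 5

By König's theorem:
- Min vertex cover = Max matching = 4
- Max independent set = Total vertices - Min vertex cover
- Max independent set = 9 - 4 = 5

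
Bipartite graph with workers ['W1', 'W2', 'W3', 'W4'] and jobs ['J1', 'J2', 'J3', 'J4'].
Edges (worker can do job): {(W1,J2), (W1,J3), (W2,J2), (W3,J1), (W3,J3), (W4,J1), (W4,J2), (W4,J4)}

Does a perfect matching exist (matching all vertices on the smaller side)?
Yes, perfect matching exists (size 4)

Perfect matching: {(W1,J3), (W2,J2), (W3,J1), (W4,J4)}
All 4 vertices on the smaller side are matched.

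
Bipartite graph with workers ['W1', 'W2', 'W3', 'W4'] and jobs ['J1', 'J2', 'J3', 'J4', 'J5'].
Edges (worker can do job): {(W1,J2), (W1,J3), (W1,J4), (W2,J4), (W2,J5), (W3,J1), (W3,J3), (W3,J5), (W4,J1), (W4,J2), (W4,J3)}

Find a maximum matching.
Matching: {(W1,J3), (W2,J4), (W3,J1), (W4,J2)}

Maximum matching (size 4):
  W1 → J3
  W2 → J4
  W3 → J1
  W4 → J2

Each worker is assigned to at most one job, and each job to at most one worker.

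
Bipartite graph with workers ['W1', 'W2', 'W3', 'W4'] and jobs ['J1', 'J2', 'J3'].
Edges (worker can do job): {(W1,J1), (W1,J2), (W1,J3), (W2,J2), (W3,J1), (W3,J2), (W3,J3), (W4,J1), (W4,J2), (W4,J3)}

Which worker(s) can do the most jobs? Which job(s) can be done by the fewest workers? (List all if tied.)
Most versatile: W1, W3, W4 (3 jobs); Least covered: J1, J3 (3 workers)

Worker degrees (jobs they can do): W1:3, W2:1, W3:3, W4:3
Job degrees (workers who can do it): J1:3, J2:4, J3:3

Maximum worker degree is 3, achieved by: W1, W3, W4
Minimum job degree is 3, achieved by: J1, J3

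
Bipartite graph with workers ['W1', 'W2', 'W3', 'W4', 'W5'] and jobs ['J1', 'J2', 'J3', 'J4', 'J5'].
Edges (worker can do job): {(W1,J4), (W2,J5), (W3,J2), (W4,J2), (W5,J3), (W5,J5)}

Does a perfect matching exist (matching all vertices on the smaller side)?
No, maximum matching has size 4 < 5

Maximum matching has size 4, need 5 for perfect matching.
Unmatched workers: ['W4']
Unmatched jobs: ['J1']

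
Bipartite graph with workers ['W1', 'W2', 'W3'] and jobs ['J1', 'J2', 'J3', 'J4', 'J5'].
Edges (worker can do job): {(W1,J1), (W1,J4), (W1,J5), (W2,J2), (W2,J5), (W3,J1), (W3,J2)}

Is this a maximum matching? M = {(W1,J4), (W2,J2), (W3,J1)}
Yes, size 3 is maximum

Proposed matching has size 3.
Maximum matching size for this graph: 3.

This is a maximum matching.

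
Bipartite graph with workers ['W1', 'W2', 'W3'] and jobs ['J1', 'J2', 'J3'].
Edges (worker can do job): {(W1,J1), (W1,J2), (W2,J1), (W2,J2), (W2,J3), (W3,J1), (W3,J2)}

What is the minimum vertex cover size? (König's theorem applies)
Minimum vertex cover size = 3

By König's theorem: in bipartite graphs,
min vertex cover = max matching = 3

Maximum matching has size 3, so minimum vertex cover also has size 3.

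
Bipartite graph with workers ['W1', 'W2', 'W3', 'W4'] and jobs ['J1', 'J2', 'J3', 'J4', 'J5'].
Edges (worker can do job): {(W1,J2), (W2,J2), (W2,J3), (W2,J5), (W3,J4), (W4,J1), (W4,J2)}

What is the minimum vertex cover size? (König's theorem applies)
Minimum vertex cover size = 4

By König's theorem: in bipartite graphs,
min vertex cover = max matching = 4

Maximum matching has size 4, so minimum vertex cover also has size 4.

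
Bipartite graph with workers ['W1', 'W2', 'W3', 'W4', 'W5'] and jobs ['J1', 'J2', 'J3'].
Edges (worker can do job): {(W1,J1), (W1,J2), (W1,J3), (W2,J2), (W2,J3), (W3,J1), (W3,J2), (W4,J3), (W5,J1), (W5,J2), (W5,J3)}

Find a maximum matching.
Matching: {(W1,J1), (W3,J2), (W5,J3)}

Maximum matching (size 3):
  W1 → J1
  W3 → J2
  W5 → J3

Each worker is assigned to at most one job, and each job to at most one worker.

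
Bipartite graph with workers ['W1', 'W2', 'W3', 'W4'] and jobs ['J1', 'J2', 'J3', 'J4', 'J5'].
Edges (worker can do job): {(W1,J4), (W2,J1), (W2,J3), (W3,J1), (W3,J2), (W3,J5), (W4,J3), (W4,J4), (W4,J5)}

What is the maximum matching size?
Maximum matching size = 4

Maximum matching: {(W1,J4), (W2,J1), (W3,J2), (W4,J5)}
Size: 4

This assigns 4 workers to 4 distinct jobs.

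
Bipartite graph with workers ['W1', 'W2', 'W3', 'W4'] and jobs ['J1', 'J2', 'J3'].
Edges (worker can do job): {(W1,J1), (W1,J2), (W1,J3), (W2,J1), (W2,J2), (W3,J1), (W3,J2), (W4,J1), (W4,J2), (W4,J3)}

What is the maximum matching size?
Maximum matching size = 3

Maximum matching: {(W1,J3), (W3,J2), (W4,J1)}
Size: 3

This assigns 3 workers to 3 distinct jobs.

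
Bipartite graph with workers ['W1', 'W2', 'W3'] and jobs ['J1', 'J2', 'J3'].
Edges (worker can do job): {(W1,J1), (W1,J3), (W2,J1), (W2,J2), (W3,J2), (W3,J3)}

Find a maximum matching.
Matching: {(W1,J1), (W2,J2), (W3,J3)}

Maximum matching (size 3):
  W1 → J1
  W2 → J2
  W3 → J3

Each worker is assigned to at most one job, and each job to at most one worker.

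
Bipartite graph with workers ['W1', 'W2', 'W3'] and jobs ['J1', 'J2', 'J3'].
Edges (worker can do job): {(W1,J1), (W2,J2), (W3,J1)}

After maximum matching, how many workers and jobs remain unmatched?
Unmatched: 1 workers, 1 jobs

Maximum matching size: 2
Workers: 3 total, 2 matched, 1 unmatched
Jobs: 3 total, 2 matched, 1 unmatched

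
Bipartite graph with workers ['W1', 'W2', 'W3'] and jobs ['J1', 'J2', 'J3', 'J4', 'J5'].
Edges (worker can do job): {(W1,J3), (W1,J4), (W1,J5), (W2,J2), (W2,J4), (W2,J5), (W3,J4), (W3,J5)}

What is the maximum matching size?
Maximum matching size = 3

Maximum matching: {(W1,J4), (W2,J2), (W3,J5)}
Size: 3

This assigns 3 workers to 3 distinct jobs.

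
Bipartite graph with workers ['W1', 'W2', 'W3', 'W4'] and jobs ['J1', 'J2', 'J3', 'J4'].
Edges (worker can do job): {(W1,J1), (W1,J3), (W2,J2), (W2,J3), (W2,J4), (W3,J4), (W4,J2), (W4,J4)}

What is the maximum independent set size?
Maximum independent set = 4

By König's theorem:
- Min vertex cover = Max matching = 4
- Max independent set = Total vertices - Min vertex cover
- Max independent set = 8 - 4 = 4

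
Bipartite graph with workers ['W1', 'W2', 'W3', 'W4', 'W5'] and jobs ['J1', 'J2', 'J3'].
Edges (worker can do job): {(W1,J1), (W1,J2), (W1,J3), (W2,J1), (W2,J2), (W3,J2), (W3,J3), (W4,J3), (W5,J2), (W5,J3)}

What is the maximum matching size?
Maximum matching size = 3

Maximum matching: {(W1,J1), (W3,J3), (W5,J2)}
Size: 3

This assigns 3 workers to 3 distinct jobs.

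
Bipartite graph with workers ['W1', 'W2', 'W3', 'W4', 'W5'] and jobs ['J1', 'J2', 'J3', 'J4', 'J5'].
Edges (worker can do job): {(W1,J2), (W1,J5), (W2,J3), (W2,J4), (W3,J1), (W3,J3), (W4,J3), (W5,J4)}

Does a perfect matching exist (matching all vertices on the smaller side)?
No, maximum matching has size 4 < 5

Maximum matching has size 4, need 5 for perfect matching.
Unmatched workers: ['W2']
Unmatched jobs: ['J2']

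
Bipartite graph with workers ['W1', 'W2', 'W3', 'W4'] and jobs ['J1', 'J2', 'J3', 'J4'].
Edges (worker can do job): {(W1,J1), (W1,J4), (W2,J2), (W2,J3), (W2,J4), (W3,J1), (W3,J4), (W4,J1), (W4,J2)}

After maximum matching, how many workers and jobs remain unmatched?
Unmatched: 0 workers, 0 jobs

Maximum matching size: 4
Workers: 4 total, 4 matched, 0 unmatched
Jobs: 4 total, 4 matched, 0 unmatched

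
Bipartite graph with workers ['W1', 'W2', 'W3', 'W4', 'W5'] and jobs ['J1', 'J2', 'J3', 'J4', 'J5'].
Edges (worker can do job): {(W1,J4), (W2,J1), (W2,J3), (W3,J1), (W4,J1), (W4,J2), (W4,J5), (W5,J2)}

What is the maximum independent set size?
Maximum independent set = 5

By König's theorem:
- Min vertex cover = Max matching = 5
- Max independent set = Total vertices - Min vertex cover
- Max independent set = 10 - 5 = 5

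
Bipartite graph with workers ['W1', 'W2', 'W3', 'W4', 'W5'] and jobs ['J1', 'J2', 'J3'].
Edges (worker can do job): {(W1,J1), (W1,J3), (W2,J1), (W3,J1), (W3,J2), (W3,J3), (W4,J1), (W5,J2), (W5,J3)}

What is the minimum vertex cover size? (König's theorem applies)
Minimum vertex cover size = 3

By König's theorem: in bipartite graphs,
min vertex cover = max matching = 3

Maximum matching has size 3, so minimum vertex cover also has size 3.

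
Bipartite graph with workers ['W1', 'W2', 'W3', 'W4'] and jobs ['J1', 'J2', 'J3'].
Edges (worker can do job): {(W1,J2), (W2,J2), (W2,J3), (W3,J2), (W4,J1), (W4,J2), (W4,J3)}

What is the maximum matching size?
Maximum matching size = 3

Maximum matching: {(W2,J3), (W3,J2), (W4,J1)}
Size: 3

This assigns 3 workers to 3 distinct jobs.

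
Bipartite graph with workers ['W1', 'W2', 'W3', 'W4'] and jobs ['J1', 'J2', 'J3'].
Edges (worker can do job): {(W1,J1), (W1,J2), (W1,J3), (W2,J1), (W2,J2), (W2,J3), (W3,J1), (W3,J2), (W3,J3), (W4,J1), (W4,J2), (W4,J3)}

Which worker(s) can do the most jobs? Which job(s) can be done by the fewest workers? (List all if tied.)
Most versatile: W1, W2, W3, W4 (3 jobs); Least covered: J1, J2, J3 (4 workers)

Worker degrees (jobs they can do): W1:3, W2:3, W3:3, W4:3
Job degrees (workers who can do it): J1:4, J2:4, J3:4

Maximum worker degree is 3, achieved by: W1, W2, W3, W4
Minimum job degree is 4, achieved by: J1, J2, J3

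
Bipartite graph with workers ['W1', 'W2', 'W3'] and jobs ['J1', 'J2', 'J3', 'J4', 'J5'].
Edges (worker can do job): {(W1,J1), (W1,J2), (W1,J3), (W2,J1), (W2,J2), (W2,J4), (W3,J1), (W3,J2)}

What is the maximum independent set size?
Maximum independent set = 5

By König's theorem:
- Min vertex cover = Max matching = 3
- Max independent set = Total vertices - Min vertex cover
- Max independent set = 8 - 3 = 5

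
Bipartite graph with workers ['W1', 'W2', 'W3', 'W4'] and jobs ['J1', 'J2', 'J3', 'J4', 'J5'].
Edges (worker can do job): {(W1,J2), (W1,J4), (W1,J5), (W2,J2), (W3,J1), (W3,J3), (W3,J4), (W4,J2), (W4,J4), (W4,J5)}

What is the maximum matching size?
Maximum matching size = 4

Maximum matching: {(W1,J5), (W2,J2), (W3,J3), (W4,J4)}
Size: 4

This assigns 4 workers to 4 distinct jobs.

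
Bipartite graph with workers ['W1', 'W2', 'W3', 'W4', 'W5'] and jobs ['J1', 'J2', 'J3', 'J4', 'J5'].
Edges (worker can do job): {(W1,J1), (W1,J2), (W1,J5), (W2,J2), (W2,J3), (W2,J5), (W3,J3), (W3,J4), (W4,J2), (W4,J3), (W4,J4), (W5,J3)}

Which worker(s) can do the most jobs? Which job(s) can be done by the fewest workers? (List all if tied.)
Most versatile: W1, W2, W4 (3 jobs); Least covered: J1 (1 workers)

Worker degrees (jobs they can do): W1:3, W2:3, W3:2, W4:3, W5:1
Job degrees (workers who can do it): J1:1, J2:3, J3:4, J4:2, J5:2

Maximum worker degree is 3, achieved by: W1, W2, W4
Minimum job degree is 1, achieved by: J1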